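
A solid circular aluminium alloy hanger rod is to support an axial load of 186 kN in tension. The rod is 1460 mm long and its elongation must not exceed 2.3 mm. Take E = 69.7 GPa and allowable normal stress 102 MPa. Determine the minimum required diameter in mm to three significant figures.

48.2 mm

Required area A ≥ P/σ_allow = 186000/102 = 1824 mm².
For a solid circular section, d ≥ √(4A/π) = 48.18 mm.
Elongation limit: A ≥ PL/(Eδ_allow) = 186000·1460/(69700·2.3) = 1694 mm² ⇒ d ≥ 46.44 mm.
The stress limit governs.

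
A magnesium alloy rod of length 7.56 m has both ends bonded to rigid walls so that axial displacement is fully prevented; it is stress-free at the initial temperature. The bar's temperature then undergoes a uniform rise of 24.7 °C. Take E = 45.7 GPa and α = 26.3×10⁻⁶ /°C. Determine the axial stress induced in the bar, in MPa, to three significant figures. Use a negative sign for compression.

-29.7 MPa

Free thermal expansion αLΔT = 26.3e-6 · 7560 · 24.7 = 4.911 mm.
The walls impose strain ε = −(4.911)/7560 = -6.4961e-04; σ = Eε = 45700 · -6.4961e-04 = -29.69 MPa.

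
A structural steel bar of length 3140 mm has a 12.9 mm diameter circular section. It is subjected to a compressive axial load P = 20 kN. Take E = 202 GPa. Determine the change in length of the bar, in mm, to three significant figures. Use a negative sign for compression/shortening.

-2.38 mm

A = 130.7 mm².
δ_mech = NL/(AE) = -20000·3140/(130.7·202000) = -2.379 mm.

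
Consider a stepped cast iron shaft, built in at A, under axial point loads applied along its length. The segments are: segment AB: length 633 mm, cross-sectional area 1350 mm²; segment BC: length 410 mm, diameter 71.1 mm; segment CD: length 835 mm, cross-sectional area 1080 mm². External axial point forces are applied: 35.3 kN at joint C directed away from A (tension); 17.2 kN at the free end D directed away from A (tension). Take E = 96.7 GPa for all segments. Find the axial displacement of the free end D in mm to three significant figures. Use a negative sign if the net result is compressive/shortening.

0.448 mm

Internal axial forces (sectioning from the free end, tension +): N_CD = 17.2 kN, N_BC = 52.5 kN, N_AB = 52.5 kN.
A_BC = 3970 mm².
δ_AB = 52500·633/(1350·96700) = 0.2546 mm
δ_BC = 52500·410/(3970·96700) = 0.05606 mm
δ_CD = 17200·835/(1080·96700) = 0.1375 mm
δ = Σδ_i = 0.4482 mm.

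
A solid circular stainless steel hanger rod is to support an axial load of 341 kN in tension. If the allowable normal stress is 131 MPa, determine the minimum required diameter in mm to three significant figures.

57.6 mm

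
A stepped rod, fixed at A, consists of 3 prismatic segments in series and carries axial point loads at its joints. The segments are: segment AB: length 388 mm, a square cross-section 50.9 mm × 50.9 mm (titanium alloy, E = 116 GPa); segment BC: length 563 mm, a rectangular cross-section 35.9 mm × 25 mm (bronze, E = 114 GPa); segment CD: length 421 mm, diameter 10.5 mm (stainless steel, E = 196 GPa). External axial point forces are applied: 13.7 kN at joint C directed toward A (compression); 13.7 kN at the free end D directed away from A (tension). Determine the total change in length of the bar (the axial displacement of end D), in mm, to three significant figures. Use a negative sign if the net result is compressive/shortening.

Internal axial forces (sectioning from the free end, tension +): N_CD = 13.7 kN, N_BC = 0 kN, N_AB = 0 kN.
A_AB = 2591 mm².
A_BC = 897.5 mm².
A_CD = 86.59 mm².
δ_AB = 0·388/(2591·116000) = 0 mm
δ_BC = 0·563/(897.5·114000) = 0 mm
δ_CD = 13700·421/(86.59·196000) = 0.3398 mm
δ = Σδ_i = 0.3398 mm.

0.340 mm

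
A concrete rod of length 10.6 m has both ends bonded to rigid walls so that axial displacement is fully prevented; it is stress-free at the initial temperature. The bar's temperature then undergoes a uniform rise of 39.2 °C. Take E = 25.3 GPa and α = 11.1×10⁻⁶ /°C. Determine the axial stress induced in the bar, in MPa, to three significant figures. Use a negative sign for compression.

-11.0 MPa

Free thermal expansion αLΔT = 11.1e-6 · 10600 · 39.2 = 4.612 mm.
The walls impose strain ε = −(4.612)/10600 = -4.3512e-04; σ = Eε = 25300 · -4.3512e-04 = -11.01 MPa.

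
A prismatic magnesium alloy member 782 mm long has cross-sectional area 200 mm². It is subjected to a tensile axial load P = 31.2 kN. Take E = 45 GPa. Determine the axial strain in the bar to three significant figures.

0.00347

σ = N/A = 156 MPa; ε = σ/E = 156/45000 = 3.467e-03.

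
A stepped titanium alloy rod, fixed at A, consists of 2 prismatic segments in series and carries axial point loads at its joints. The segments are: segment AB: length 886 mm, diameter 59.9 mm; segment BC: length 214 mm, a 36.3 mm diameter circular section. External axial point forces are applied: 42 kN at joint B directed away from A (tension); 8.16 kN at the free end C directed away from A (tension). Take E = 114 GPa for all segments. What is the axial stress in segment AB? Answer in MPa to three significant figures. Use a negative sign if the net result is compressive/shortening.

17.8 MPa

Internal axial forces (sectioning from the free end, tension +): N_BC = 8.16 kN, N_AB = 50.16 kN.
A_AB = 2818 mm².
σ_AB = N_AB/A_AB = 50160/2818 = 17.8 MPa.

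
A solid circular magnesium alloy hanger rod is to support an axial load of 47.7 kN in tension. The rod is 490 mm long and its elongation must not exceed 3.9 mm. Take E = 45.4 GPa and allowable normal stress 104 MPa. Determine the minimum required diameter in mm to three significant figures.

24.2 mm

Required area A ≥ P/σ_allow = 47700/104 = 458.7 mm².
For a solid circular section, d ≥ √(4A/π) = 24.17 mm.
Elongation limit: A ≥ PL/(Eδ_allow) = 47700·490/(45400·3.9) = 132 mm² ⇒ d ≥ 12.96 mm.
The stress limit governs.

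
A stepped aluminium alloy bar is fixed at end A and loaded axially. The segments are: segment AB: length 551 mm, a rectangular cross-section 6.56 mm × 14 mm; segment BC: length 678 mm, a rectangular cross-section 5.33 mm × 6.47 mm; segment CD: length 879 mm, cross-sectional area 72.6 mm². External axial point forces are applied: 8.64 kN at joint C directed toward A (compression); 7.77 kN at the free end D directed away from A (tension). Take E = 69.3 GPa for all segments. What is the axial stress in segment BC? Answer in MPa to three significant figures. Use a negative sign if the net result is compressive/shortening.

Internal axial forces (sectioning from the free end, tension +): N_CD = 7.77 kN, N_BC = -0.87 kN, N_AB = -0.87 kN.
A_BC = 34.49 mm².
σ_BC = N_BC/A_BC = -870/34.49 = -25.23 MPa.

-25.2 MPa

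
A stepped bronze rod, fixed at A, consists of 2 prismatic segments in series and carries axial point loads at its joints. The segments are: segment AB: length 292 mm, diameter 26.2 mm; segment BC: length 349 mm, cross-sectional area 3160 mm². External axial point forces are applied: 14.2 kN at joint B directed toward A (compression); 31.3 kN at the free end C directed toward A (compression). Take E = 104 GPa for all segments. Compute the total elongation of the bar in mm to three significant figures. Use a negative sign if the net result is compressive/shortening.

-0.270 mm

Internal axial forces (sectioning from the free end, tension +): N_BC = -31.3 kN, N_AB = -45.5 kN.
A_AB = 539.1 mm².
δ_AB = -45500·292/(539.1·104000) = -0.237 mm
δ_BC = -31300·349/(3160·104000) = -0.03324 mm
δ = Σδ_i = -0.2702 mm.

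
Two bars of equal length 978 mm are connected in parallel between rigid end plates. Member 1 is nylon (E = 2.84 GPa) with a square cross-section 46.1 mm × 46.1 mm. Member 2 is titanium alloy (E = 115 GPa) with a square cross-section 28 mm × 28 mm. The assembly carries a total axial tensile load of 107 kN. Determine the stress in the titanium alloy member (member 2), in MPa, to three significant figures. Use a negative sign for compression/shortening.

A_1 = 2125 mm².
A_2 = 784 mm².
Equal strain + equilibrium ⇒ each member carries load in proportion to AE: A₁E₁ = 6036000 N, A₂E₂ = 90160000 N, ΣAE = 96200000 N.
σ₂ = P·E₂/ΣAE = 107000·115000/96200000 = 127.9 MPa.

128 MPa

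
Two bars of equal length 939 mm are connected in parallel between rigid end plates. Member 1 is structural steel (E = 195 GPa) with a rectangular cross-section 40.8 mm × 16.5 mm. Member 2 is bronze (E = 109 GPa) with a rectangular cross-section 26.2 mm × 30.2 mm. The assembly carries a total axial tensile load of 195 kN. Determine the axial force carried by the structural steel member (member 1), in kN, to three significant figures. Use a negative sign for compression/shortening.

A_1 = 673.2 mm².
A_2 = 791.2 mm².
Equal strain + equilibrium ⇒ each member carries load in proportion to AE: A₁E₁ = 131300000 N, A₂E₂ = 86250000 N, ΣAE = 217500000 N.
F₁ = P·A₁E₁/ΣAE = 195000·131300000/217500000 = 117700 N.

118 kN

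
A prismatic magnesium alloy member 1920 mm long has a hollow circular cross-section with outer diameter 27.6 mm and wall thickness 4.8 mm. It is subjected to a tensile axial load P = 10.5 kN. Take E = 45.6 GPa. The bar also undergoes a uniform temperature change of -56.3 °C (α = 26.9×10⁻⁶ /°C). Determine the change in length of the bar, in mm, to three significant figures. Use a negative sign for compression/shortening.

A = 343.8 mm².
δ_mech = NL/(AE) = 10500·1920/(343.8·45600) = 1.286 mm.
δ_thermal = αLΔT = 26.9e-6·1920·-56.3 = -2.908 mm.
δ = δ_mech + δ_thermal = -1.622 mm.

-1.62 mm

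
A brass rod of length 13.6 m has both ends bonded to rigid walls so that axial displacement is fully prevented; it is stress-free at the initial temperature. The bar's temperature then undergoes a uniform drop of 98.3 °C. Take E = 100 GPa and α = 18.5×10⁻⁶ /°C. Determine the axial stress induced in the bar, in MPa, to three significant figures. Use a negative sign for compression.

182 MPa

Free thermal expansion αLΔT = 18.5e-6 · 13600 · -98.3 = -24.73 mm.
The walls impose strain ε = −(-24.73)/13600 = 1.8185e-03; σ = Eε = 100000 · 1.8185e-03 = 181.9 MPa.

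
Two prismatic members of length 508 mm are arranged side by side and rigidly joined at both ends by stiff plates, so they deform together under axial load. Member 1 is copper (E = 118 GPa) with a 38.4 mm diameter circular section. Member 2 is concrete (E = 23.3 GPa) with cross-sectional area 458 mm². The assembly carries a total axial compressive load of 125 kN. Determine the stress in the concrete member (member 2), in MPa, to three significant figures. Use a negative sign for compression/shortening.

-19.8 MPa

A_1 = 1158 mm².
Equal strain + equilibrium ⇒ each member carries load in proportion to AE: A₁E₁ = 136700000 N, A₂E₂ = 10670000 N, ΣAE = 147300000 N.
σ₂ = P·E₂/ΣAE = -125000·23300/147300000 = -19.77 MPa.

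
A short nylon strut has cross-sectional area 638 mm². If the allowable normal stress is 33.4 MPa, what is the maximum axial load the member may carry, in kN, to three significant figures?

P_max = σ_allow · A = 33.4 · 638 = 21310 N = 21.31 kN.

21.3 kN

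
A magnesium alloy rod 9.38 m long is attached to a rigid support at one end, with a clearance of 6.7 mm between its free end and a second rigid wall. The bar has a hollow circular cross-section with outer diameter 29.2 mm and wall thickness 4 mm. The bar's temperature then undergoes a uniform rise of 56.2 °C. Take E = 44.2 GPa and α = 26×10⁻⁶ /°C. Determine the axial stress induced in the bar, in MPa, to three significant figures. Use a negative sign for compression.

-33.0 MPa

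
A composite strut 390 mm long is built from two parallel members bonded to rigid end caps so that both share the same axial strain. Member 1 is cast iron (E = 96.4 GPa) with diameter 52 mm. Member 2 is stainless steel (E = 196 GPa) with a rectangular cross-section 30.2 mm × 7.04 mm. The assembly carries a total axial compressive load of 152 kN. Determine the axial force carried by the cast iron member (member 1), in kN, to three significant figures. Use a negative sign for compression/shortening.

-126 kN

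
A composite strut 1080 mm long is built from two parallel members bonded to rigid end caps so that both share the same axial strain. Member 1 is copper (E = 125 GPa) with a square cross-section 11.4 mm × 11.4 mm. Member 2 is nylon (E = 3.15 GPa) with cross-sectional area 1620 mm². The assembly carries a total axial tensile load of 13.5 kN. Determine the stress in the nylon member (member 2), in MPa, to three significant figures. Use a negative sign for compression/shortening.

A_1 = 130 mm².
Equal strain + equilibrium ⇒ each member carries load in proportion to AE: A₁E₁ = 16250000 N, A₂E₂ = 5103000 N, ΣAE = 21350000 N.
σ₂ = P·E₂/ΣAE = 13500·3150/21350000 = 1.992 MPa.

1.99 MPa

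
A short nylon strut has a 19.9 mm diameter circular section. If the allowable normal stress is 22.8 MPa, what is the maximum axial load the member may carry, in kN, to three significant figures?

7.09 kN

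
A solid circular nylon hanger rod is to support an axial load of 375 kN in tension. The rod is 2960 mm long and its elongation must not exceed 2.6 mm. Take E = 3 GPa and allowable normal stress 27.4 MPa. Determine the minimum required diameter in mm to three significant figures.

Required area A ≥ P/σ_allow = 375000/27.4 = 13690 mm².
For a solid circular section, d ≥ √(4A/π) = 132 mm.
Elongation limit: A ≥ PL/(Eδ_allow) = 375000·2960/(3000·2.6) = 142300 mm² ⇒ d ≥ 425.7 mm.
The elongation limit governs.

426 mm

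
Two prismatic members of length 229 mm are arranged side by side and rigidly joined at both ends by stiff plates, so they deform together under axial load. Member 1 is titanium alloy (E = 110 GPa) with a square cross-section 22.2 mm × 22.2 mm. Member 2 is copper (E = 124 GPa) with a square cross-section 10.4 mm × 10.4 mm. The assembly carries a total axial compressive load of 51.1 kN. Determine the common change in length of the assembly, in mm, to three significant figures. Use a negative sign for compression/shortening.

-0.173 mm

A_1 = 492.8 mm².
A_2 = 108.2 mm².
Equal strain + equilibrium ⇒ each member carries load in proportion to AE: A₁E₁ = 54210000 N, A₂E₂ = 13410000 N, ΣAE = 67620000 N.
δ = PL/ΣAE = -51100·229/67620000 = -0.173 mm.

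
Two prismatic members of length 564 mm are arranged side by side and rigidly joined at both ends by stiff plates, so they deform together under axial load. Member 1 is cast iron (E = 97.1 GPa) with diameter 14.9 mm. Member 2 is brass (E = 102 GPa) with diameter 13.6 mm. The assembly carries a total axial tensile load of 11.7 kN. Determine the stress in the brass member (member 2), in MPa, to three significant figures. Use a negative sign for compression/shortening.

A_1 = 174.4 mm².
A_2 = 145.3 mm².
Equal strain + equilibrium ⇒ each member carries load in proportion to AE: A₁E₁ = 16930000 N, A₂E₂ = 14820000 N, ΣAE = 31750000 N.
σ₂ = P·E₂/ΣAE = 11700·102000/31750000 = 37.59 MPa.

37.6 MPa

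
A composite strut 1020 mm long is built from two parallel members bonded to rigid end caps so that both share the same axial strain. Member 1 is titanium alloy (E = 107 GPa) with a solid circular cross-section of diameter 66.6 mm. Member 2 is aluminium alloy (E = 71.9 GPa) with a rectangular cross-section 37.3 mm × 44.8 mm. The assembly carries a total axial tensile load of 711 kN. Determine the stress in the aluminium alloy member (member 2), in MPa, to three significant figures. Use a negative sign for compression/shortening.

A_1 = 3484 mm².
A_2 = 1671 mm².
Equal strain + equilibrium ⇒ each member carries load in proportion to AE: A₁E₁ = 372800000 N, A₂E₂ = 120100000 N, ΣAE = 492900000 N.
σ₂ = P·E₂/ΣAE = 711000·71900/492900000 = 103.7 MPa.

104 MPa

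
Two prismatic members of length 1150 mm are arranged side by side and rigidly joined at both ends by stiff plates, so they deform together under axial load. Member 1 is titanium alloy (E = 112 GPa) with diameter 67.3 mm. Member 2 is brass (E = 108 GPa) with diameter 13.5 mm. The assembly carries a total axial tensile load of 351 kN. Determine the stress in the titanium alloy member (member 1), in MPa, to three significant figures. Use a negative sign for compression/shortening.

A_1 = 3557 mm².
A_2 = 143.1 mm².
Equal strain + equilibrium ⇒ each member carries load in proportion to AE: A₁E₁ = 398400000 N, A₂E₂ = 15460000 N, ΣAE = 413900000 N.
σ₁ = P·E₁/ΣAE = 351000·112000/413900000 = 94.98 MPa.

95.0 MPa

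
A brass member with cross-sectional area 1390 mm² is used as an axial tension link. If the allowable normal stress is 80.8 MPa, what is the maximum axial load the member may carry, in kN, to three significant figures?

P_max = σ_allow · A = 80.8 · 1390 = 112300 N = 112.3 kN.

112 kN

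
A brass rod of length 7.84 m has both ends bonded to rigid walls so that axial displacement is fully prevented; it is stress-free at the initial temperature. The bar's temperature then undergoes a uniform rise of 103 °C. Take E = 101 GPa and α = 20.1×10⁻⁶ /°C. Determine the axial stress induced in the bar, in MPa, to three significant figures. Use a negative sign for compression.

-209 MPa

Free thermal expansion αLΔT = 20.1e-6 · 7840 · 103 = 16.23 mm.
The walls impose strain ε = −(16.23)/7840 = -2.0703e-03; σ = Eε = 101000 · -2.0703e-03 = -209.1 MPa.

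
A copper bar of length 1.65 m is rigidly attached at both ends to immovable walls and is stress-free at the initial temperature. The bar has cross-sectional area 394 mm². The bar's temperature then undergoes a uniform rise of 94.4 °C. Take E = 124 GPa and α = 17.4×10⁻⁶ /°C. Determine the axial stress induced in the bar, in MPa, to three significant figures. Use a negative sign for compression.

-204 MPa

Free thermal expansion αLΔT = 17.4e-6 · 1650 · 94.4 = 2.71 mm.
The walls impose strain ε = −(2.71)/1650 = -1.6426e-03; σ = Eε = 124000 · -1.6426e-03 = -203.7 MPa.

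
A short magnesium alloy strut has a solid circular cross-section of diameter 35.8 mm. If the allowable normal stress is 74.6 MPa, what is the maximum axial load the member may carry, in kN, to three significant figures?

75.1 kN

A = 1007 mm².
P_max = σ_allow · A = 74.6 · 1007 = 75090 N = 75.09 kN.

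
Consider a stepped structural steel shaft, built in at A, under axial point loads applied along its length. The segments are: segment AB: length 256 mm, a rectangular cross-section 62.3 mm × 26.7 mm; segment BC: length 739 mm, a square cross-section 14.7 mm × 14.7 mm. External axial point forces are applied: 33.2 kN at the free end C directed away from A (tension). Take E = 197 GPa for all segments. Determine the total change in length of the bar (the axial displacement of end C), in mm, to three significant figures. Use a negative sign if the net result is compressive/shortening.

0.602 mm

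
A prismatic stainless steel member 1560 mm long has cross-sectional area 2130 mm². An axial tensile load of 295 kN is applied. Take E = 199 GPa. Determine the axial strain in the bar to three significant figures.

σ = N/A = 138.5 MPa; ε = σ/E = 138.5/199000 = 6.960e-04.

6.96e-04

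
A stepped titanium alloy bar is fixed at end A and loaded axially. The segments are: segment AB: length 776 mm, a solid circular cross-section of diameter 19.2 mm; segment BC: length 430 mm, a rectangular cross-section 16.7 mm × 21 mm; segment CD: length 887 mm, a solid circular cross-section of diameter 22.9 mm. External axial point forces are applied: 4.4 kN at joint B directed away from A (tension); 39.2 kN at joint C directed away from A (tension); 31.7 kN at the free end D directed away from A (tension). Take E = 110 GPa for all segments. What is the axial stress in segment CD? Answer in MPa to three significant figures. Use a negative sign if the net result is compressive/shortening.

77.0 MPa

Internal axial forces (sectioning from the free end, tension +): N_CD = 31.7 kN, N_BC = 70.9 kN, N_AB = 75.3 kN.
A_CD = 411.9 mm².
σ_CD = N_CD/A_CD = 31700/411.9 = 76.97 MPa.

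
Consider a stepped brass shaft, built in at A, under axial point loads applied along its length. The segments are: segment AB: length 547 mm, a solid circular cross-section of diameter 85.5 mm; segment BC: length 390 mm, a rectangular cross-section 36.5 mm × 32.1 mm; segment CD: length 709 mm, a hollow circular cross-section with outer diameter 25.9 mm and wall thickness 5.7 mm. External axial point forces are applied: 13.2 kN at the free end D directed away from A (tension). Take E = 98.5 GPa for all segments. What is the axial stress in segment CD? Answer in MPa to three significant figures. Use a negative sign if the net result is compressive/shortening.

36.5 MPa

Internal axial forces (sectioning from the free end, tension +): N_CD = 13.2 kN, N_BC = 13.2 kN, N_AB = 13.2 kN.
A_CD = 361.7 mm².
σ_CD = N_CD/A_CD = 13200/361.7 = 36.49 MPa.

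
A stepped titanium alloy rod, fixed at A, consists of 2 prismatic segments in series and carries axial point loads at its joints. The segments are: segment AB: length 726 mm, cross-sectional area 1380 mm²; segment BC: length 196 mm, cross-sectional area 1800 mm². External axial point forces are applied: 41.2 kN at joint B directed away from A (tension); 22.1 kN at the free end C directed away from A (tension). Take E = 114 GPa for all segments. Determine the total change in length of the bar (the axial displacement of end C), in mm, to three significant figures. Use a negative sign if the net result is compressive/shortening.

Internal axial forces (sectioning from the free end, tension +): N_BC = 22.1 kN, N_AB = 63.3 kN.
δ_AB = 63300·726/(1380·114000) = 0.2921 mm
δ_BC = 22100·196/(1800·114000) = 0.02111 mm
δ = Σδ_i = 0.3132 mm.

0.313 mm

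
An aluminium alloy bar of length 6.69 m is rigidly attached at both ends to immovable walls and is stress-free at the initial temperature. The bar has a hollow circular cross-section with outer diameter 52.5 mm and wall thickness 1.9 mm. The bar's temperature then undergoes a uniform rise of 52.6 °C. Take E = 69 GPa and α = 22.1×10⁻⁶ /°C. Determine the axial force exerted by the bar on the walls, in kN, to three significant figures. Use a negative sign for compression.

Free thermal expansion αLΔT = 22.1e-6 · 6690 · 52.6 = 7.777 mm.
The walls impose strain ε = −(7.777)/6690 = -1.1625e-03; σ = Eε = 69000 · -1.1625e-03 = -80.21 MPa.
Wall reaction R = σ·A = -80.21·302 = -24230 N = -24.23 kN.

-24.2 kN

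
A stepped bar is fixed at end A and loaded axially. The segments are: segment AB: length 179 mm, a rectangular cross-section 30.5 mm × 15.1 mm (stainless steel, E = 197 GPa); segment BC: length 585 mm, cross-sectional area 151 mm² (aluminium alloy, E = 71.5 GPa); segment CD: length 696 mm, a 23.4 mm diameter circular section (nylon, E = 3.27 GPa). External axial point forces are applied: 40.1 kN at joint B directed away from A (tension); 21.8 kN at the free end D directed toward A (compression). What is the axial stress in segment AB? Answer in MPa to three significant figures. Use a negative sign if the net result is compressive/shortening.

39.7 MPa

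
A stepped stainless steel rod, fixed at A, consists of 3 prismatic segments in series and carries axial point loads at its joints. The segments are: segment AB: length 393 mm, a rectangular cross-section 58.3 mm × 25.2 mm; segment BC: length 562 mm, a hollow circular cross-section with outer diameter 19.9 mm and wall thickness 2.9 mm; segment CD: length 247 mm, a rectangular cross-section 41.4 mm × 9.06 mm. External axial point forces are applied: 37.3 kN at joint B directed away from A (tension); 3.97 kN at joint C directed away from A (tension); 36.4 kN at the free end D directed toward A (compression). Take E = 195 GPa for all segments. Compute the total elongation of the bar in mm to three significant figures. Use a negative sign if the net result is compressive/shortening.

-0.720 mm

Internal axial forces (sectioning from the free end, tension +): N_CD = -36.4 kN, N_BC = -32.43 kN, N_AB = 4.87 kN.
A_AB = 1469 mm².
A_BC = 154.9 mm².
A_CD = 375.1 mm².
δ_AB = 4870·393/(1469·195000) = 0.006681 mm
δ_BC = -32430·562/(154.9·195000) = -0.6035 mm
δ_CD = -36400·247/(375.1·195000) = -0.1229 mm
δ = Σδ_i = -0.7197 mm.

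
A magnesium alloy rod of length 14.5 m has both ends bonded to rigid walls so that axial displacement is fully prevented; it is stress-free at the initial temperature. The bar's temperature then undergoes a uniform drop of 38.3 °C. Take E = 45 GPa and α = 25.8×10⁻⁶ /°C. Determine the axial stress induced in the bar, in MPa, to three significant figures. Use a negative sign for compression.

44.5 MPa

Free thermal expansion αLΔT = 25.8e-6 · 14500 · -38.3 = -14.33 mm.
The walls impose strain ε = −(-14.33)/14500 = 9.8814e-04; σ = Eε = 45000 · 9.8814e-04 = 44.47 MPa.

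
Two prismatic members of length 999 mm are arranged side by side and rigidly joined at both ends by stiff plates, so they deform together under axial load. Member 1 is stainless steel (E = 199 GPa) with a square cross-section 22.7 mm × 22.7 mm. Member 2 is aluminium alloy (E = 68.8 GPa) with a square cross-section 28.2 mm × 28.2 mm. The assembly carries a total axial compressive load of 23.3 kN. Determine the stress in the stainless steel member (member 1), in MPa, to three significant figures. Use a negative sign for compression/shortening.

-29.5 MPa

A_1 = 515.3 mm².
A_2 = 795.2 mm².
Equal strain + equilibrium ⇒ each member carries load in proportion to AE: A₁E₁ = 102500000 N, A₂E₂ = 54710000 N, ΣAE = 157300000 N.
σ₁ = P·E₁/ΣAE = -23300·199000/157300000 = -29.49 MPa.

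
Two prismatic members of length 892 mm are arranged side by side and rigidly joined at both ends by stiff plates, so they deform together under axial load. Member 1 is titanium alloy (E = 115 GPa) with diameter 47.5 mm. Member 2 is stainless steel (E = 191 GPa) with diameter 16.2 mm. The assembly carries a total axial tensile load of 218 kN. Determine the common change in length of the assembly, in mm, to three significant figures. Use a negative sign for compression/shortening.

A_1 = 1772 mm².
A_2 = 206.1 mm².
Equal strain + equilibrium ⇒ each member carries load in proportion to AE: A₁E₁ = 203800000 N, A₂E₂ = 39370000 N, ΣAE = 243200000 N.
δ = PL/ΣAE = 218000·892/243200000 = 0.7997 mm.

0.800 mm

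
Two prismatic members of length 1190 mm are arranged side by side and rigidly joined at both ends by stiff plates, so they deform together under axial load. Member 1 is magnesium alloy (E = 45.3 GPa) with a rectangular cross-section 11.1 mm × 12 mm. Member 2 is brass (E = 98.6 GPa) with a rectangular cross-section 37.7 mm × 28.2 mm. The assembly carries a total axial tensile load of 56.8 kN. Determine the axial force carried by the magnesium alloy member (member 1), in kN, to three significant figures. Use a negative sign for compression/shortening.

3.09 kN

A_1 = 133.2 mm².
A_2 = 1063 mm².
Equal strain + equilibrium ⇒ each member carries load in proportion to AE: A₁E₁ = 6034000 N, A₂E₂ = 104800000 N, ΣAE = 110900000 N.
F₁ = P·A₁E₁/ΣAE = 56800·6034000/110900000 = 3092 N.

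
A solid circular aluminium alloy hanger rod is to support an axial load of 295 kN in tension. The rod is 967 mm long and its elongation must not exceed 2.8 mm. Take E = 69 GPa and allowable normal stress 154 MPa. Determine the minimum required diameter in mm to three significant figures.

49.4 mm

Required area A ≥ P/σ_allow = 295000/154 = 1916 mm².
For a solid circular section, d ≥ √(4A/π) = 49.39 mm.
Elongation limit: A ≥ PL/(Eδ_allow) = 295000·967/(69000·2.8) = 1477 mm² ⇒ d ≥ 43.36 mm.
The stress limit governs.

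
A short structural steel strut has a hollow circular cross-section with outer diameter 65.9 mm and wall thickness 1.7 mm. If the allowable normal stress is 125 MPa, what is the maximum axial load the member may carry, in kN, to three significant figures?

42.9 kN

A = 342.9 mm².
P_max = σ_allow · A = 125 · 342.9 = 42860 N = 42.86 kN.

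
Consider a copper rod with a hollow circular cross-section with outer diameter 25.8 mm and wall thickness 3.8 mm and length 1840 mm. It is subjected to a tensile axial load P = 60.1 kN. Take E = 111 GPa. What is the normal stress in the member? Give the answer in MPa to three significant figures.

229 MPa

A = 262.6 mm².
σ = N/A = 60100/262.6 = 228.8 MPa.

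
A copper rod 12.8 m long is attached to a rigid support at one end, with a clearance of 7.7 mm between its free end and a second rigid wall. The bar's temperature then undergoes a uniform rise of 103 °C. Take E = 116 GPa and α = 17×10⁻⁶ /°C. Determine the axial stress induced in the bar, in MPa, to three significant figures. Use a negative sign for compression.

Free thermal expansion αLΔT = 17e-6 · 12800 · 103 = 22.41 mm.
The walls engage after the gap closes; constrained expansion = 22.41 − 7.7 = 14.71 mm.
The walls impose strain ε = −(14.71)/12800 = -1.1494e-03; σ = Eε = 116000 · -1.1494e-03 = -133.3 MPa.

-133 MPa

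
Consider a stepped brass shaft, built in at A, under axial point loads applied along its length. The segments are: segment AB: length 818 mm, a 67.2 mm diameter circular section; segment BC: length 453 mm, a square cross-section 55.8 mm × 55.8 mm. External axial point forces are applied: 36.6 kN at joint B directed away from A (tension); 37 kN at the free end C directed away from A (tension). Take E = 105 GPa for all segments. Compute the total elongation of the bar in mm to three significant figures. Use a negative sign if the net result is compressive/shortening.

0.213 mm

Internal axial forces (sectioning from the free end, tension +): N_BC = 37 kN, N_AB = 73.6 kN.
A_AB = 3547 mm².
A_BC = 3114 mm².
δ_AB = 73600·818/(3547·105000) = 0.1617 mm
δ_BC = 37000·453/(3114·105000) = 0.05127 mm
δ = Σδ_i = 0.2129 mm.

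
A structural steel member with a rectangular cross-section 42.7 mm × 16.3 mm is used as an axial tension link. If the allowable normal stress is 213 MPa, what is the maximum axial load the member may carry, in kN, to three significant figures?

148 kN

A = 696 mm².
P_max = σ_allow · A = 213 · 696 = 148300 N = 148.3 kN.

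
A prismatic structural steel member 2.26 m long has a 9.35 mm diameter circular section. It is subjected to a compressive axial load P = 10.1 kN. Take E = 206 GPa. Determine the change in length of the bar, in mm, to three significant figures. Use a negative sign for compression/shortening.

-1.61 mm

A = 68.66 mm².
δ_mech = NL/(AE) = -10100·2260/(68.66·206000) = -1.614 mm.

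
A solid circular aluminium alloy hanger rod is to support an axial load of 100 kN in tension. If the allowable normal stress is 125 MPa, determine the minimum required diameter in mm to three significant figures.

Required area A ≥ P/σ_allow = 100000/125 = 800 mm².
For a solid circular section, d ≥ √(4A/π) = 31.92 mm.

31.9 mm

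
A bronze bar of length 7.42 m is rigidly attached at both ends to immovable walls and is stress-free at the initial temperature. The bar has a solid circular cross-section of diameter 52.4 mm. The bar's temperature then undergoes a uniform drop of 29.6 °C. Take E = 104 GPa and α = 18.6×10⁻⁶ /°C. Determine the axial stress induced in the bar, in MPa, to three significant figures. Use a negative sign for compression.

57.3 MPa

Free thermal expansion αLΔT = 18.6e-6 · 7420 · -29.6 = -4.085 mm.
The walls impose strain ε = −(-4.085)/7420 = 5.5056e-04; σ = Eε = 104000 · 5.5056e-04 = 57.26 MPa.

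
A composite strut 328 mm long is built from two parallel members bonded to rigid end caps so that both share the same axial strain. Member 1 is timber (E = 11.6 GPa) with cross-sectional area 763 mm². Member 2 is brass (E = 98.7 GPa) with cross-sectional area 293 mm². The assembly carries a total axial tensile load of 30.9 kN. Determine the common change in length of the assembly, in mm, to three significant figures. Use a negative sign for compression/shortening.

0.268 mm

Equal strain + equilibrium ⇒ each member carries load in proportion to AE: A₁E₁ = 8851000 N, A₂E₂ = 28920000 N, ΣAE = 37770000 N.
δ = PL/ΣAE = 30900·328/37770000 = 0.2683 mm.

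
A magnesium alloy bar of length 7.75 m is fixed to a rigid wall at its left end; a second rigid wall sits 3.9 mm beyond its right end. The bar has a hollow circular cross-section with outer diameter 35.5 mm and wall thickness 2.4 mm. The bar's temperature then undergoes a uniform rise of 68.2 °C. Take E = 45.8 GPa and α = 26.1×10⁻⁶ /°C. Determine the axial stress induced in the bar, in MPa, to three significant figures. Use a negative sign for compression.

Free thermal expansion αLΔT = 26.1e-6 · 7750 · 68.2 = 13.8 mm.
The walls engage after the gap closes; constrained expansion = 13.8 − 3.9 = 9.895 mm.
The walls impose strain ε = −(9.895)/7750 = -1.2768e-03; σ = Eε = 45800 · -1.2768e-03 = -58.48 MPa.

-58.5 MPa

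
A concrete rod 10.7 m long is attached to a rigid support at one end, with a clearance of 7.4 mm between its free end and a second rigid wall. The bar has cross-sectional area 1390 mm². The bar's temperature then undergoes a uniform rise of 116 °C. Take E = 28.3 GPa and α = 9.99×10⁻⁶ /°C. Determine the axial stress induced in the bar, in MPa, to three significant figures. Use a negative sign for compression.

Free thermal expansion αLΔT = 9.99e-6 · 10700 · 116 = 12.4 mm.
The walls engage after the gap closes; constrained expansion = 12.4 − 7.4 = 5 mm.
The walls impose strain ε = −(5)/10700 = -4.6725e-04; σ = Eε = 28300 · -4.6725e-04 = -13.22 MPa.

-13.2 MPa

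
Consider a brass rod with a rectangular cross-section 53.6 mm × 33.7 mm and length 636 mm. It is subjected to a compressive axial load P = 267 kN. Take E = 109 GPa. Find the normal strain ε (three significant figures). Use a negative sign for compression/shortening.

-0.00136

A = 1806 mm².
σ = N/A = -147.8 MPa; ε = σ/E = -147.8/109000 = -1.356e-03.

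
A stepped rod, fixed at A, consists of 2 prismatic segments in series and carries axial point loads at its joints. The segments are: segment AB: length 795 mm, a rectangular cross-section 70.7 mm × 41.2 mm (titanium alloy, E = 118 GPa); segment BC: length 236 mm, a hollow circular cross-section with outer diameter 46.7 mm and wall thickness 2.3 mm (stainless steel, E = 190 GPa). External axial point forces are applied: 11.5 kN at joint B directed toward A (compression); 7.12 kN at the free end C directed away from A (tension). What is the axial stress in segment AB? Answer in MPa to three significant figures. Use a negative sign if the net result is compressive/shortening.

-1.50 MPa

Internal axial forces (sectioning from the free end, tension +): N_BC = 7.12 kN, N_AB = -4.38 kN.
A_AB = 2913 mm².
σ_AB = N_AB/A_AB = -4380/2913 = -1.504 MPa.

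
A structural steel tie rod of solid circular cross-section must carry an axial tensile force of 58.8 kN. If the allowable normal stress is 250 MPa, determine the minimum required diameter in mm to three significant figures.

17.3 mm

Required area A ≥ P/σ_allow = 58800/250 = 235.2 mm².
For a solid circular section, d ≥ √(4A/π) = 17.31 mm.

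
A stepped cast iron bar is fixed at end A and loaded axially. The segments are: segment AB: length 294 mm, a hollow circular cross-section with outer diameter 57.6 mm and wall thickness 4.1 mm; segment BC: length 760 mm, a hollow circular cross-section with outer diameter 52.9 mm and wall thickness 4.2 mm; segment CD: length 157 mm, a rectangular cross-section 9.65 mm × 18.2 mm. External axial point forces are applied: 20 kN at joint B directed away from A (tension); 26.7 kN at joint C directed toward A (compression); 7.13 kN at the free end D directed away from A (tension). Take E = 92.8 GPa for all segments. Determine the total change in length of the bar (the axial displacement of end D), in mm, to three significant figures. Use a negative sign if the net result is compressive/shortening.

Internal axial forces (sectioning from the free end, tension +): N_CD = 7.13 kN, N_BC = -19.57 kN, N_AB = 0.43 kN.
A_AB = 689.1 mm².
A_BC = 642.6 mm².
A_CD = 175.6 mm².
δ_AB = 430·294/(689.1·92800) = 0.001977 mm
δ_BC = -19570·760/(642.6·92800) = -0.2494 mm
δ_CD = 7130·157/(175.6·92800) = 0.06868 mm
δ = Σδ_i = -0.1788 mm.

-0.179 mm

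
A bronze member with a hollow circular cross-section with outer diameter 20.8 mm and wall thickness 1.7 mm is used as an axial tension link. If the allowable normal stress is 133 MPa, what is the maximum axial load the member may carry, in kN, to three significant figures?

13.6 kN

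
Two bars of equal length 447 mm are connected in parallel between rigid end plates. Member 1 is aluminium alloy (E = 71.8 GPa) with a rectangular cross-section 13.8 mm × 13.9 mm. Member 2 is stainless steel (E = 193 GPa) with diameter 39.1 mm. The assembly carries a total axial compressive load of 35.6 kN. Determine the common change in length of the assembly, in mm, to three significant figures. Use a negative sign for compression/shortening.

A_1 = 191.8 mm².
A_2 = 1201 mm².
Equal strain + equilibrium ⇒ each member carries load in proportion to AE: A₁E₁ = 13770000 N, A₂E₂ = 231700000 N, ΣAE = 245500000 N.
δ = PL/ΣAE = -35600·447/245500000 = -0.06482 mm.

-0.0648 mm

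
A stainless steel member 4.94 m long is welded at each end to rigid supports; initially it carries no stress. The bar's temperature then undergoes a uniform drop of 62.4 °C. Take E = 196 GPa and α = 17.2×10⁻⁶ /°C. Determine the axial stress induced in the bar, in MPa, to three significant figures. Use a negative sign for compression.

Free thermal expansion αLΔT = 17.2e-6 · 4940 · -62.4 = -5.302 mm.
The walls impose strain ε = −(-5.302)/4940 = 1.0733e-03; σ = Eε = 196000 · 1.0733e-03 = 210.4 MPa.

210 MPa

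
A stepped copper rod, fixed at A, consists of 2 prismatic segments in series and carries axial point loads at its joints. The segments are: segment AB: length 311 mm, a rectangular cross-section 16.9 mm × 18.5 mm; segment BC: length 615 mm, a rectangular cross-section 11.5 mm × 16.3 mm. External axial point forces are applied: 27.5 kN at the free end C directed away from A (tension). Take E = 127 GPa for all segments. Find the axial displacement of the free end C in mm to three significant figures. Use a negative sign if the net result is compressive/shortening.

Internal axial forces (sectioning from the free end, tension +): N_BC = 27.5 kN, N_AB = 27.5 kN.
A_AB = 312.6 mm².
A_BC = 187.5 mm².
δ_AB = 27500·311/(312.6·127000) = 0.2154 mm
δ_BC = 27500·615/(187.5·127000) = 0.7104 mm
δ = Σδ_i = 0.9258 mm.

0.926 mm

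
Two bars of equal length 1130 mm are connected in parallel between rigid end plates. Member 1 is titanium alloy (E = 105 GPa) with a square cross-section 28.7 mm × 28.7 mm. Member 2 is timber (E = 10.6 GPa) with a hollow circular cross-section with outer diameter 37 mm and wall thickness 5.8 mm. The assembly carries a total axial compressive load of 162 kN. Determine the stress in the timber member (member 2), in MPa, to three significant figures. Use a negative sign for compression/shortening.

A_1 = 823.7 mm².
A_2 = 568.5 mm².
Equal strain + equilibrium ⇒ each member carries load in proportion to AE: A₁E₁ = 86490000 N, A₂E₂ = 6026000 N, ΣAE = 92510000 N.
σ₂ = P·E₂/ΣAE = -162000·10600/92510000 = -18.56 MPa.

-18.6 MPa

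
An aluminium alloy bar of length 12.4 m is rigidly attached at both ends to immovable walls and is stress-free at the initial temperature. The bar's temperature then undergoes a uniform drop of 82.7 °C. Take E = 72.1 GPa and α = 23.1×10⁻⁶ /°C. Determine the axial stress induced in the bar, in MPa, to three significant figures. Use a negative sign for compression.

Free thermal expansion αLΔT = 23.1e-6 · 12400 · -82.7 = -23.69 mm.
The walls impose strain ε = −(-23.69)/12400 = 1.9104e-03; σ = Eε = 72100 · 1.9104e-03 = 137.7 MPa.

138 MPa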